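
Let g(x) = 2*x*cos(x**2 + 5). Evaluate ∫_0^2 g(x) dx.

sin(9) - sin(5)

Let u = x**2 + 5, so du = 2*x dx. When x = 0, u = 5; when x = 2, u = 9.
The integral becomes ∫ cos(u) du from 5 to 9, with antiderivative sin(u).
Back in x: F(x) = sin(x**2 + 5).
Then F(2) - F(0) = (sin(9)) - (sin(5)) = sin(9) - sin(5).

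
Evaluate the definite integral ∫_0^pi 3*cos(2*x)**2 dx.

Use the identity cos^2(2*x) = (1 + cos(4*x))/2.
An antiderivative is F(x) = 3*x/2 + 3*sin(4*x)/8.
Then F(pi) - F(0) = (3*pi/2) - (0) = 3*pi/2.

3*pi/2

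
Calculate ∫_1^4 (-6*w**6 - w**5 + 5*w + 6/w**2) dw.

By the power rule, an antiderivative is F(w) = -6*w**7/7 - w**6/6 + 5*w**2/2 - 6/w.
Then F(4) - F(1) = (-616879/42) - (-95/21) = -205563/14.

-205563/14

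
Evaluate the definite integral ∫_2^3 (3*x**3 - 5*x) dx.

By the power rule, an antiderivative is F(x) = 3*x**4/4 - 5*x**2/2.
Then F(3) - F(2) = (153/4) - (2) = 145/4.

145/4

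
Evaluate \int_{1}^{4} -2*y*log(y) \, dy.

15/2 - 32*log(2)

Integrate by parts once (u = ln y, dv = -2*y dy).
An antiderivative is F(y) = -y**2*(2*log(y) - 1)/2.
Then F(4) - F(1) = (8 - 32*log(2)) - (1/2) = 15/2 - 32*log(2).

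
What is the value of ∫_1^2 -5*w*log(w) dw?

15/4 - 10*log(2)

Integrate by parts once (u = ln w, dv = -5*w dw).
An antiderivative is F(w) = -5*w**2*(2*log(w) - 1)/4.
Then F(2) - F(1) = (5 - 10*log(2)) - (5/4) = 15/4 - 10*log(2).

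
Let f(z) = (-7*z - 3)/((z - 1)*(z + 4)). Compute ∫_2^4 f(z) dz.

-10*log(2) + 3*log(3)

Factor the denominator: z**2 + 3*z - 4 = (z + 4)(z - 1).
Partial fractions: (-7*z - 3)/((z - 1)*(z + 4)) = -5/(z + 4) - 2/(z - 1).
An antiderivative is F(z) = -2*log(z - 1) - 5*log(z + 4).
Then F(4) - F(2) = (-15*log(2) - 2*log(3)) - (-5*log(3) - 5*log(2)) = -10*log(2) + 3*log(3).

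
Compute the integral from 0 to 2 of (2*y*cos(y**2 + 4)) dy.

Let u = y**2 + 4, so du = 2*y dy. When y = 0, u = 4; when y = 2, u = 8.
The integral becomes ∫ cos(u) du from 4 to 8, with antiderivative sin(u).
Back in y: F(y) = sin(y**2 + 4).
Then F(2) - F(0) = (sin(8)) - (sin(4)) = -sin(4) + sin(8).

-sin(4) + sin(8)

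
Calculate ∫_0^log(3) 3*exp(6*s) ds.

364

Let u = exp(s), so du = exp(s) ds. When s = 0, u = 1; when s = log(3), u = 3.
The integral becomes 3·∫ u**5 du from 1 to 3, with antiderivative u**6/2.
Back in s: F(s) = exp(6*s)/2.
Then F(log(3)) - F(0) = (729/2) - (1/2) = 364.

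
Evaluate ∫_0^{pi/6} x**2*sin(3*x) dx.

-2/27 + pi/27

Integrate by parts twice (u = x^2, dv = sin(3*x) dx).
An antiderivative is F(x) = -x**2*cos(3*x)/3 + 2*x*sin(3*x)/9 + 2*cos(3*x)/27.
Then F(pi/6) - F(0) = (pi/27) - (2/27) = -2/27 + pi/27.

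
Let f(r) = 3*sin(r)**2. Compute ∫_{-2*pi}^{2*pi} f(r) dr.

Use the identity sin^2(r) = (1 - cos(2*r))/2.
An antiderivative is F(r) = 3*r/2 - 3*sin(2*r)/4.
Then F(2*pi) - F(-2*pi) = (3*pi) - (-3*pi) = 6*pi.

6*pi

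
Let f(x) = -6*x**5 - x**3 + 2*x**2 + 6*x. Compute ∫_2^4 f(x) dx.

-12056/3

By the power rule, an antiderivative is F(x) = -x**6 - x**4/4 + 2*x**3/3 + 3*x**2.
Then F(4) - F(2) = (-12208/3) - (-152/3) = -12056/3.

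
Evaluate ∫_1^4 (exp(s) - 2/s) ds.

-log(16) - exp(1) + exp(4)

An antiderivative is F(s) = exp(s) - 2*log(s).
Then F(4) - F(1) = (-log(16) + exp(4)) - (exp(1)) = -log(16) - exp(1) + exp(4).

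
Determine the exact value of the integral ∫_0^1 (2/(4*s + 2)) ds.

An antiderivative is F(s) = log(4*s + 2)/2.
Then F(1) - F(0) = (log(6)/2) - (log(2)/2) = log(3)/2.

log(3)/2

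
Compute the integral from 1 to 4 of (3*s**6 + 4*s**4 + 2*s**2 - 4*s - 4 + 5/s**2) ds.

1098081/140

By the power rule, an antiderivative is F(s) = 3*s**7/7 + 4*s**5/5 + 2*s**3/3 - 2*s**2 - 4*s - 5/s.
Then F(4) - F(1) = (3290419/420) - (-956/105) = 1098081/140.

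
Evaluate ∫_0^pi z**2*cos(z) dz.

Integrate by parts twice (u = z^2, dv = cos(z) dz).
An antiderivative is F(z) = z**2*sin(z) + 2*z*cos(z) - 2*sin(z).
Then F(pi) - F(0) = (-2*pi) - (0) = -2*pi.

-2*pi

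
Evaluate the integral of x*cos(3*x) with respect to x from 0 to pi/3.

-2/9

Integrate by parts once (u = x, dv = cos(3*x) dx).
An antiderivative is F(x) = x*sin(3*x)/3 + cos(3*x)/9.
Then F(pi/3) - F(0) = (-1/9) - (1/9) = -2/9.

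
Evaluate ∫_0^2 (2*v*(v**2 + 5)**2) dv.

Let u = v**2 + 5, so du = 2*v dv. When v = 0, u = 5; when v = 2, u = 9.
The integral becomes ∫ u**2 du from 5 to 9, with antiderivative u**3/3.
Back in v: F(v) = (v**2 + 5)**3/3.
Then F(2) - F(0) = (243) - (125/3) = 604/3.

604/3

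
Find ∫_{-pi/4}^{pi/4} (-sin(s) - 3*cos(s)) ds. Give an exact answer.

An antiderivative is F(s) = -3*sin(s) + cos(s).
Then F(pi/4) - F(-pi/4) = (-sqrt(2)) - (2*sqrt(2)) = -3*sqrt(2).

-3*sqrt(2)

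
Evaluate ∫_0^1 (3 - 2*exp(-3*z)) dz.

2*exp(-3)/3 + 7/3

An antiderivative is F(z) = 3*z + 2*exp(-3*z)/3.
Then F(1) - F(0) = (2*exp(-3)/3 + 3) - (2/3) = 2*exp(-3)/3 + 7/3.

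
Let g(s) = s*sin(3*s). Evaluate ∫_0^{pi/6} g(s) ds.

Integrate by parts once (u = s, dv = sin(3*s) ds).
An antiderivative is F(s) = -s*cos(3*s)/3 + sin(3*s)/9.
Then F(pi/6) - F(0) = (1/9) - (0) = 1/9.

1/9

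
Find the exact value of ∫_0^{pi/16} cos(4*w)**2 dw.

1/16 + pi/32

Use the identity cos^2(4*w) = (1 + cos(8*w))/2.
An antiderivative is F(w) = w/2 + sin(8*w)/16.
Then F(pi/16) - F(0) = (1/16 + pi/32) - (0) = 1/16 + pi/32.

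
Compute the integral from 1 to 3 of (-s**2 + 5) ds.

By the power rule, an antiderivative is F(s) = -s**3/3 + 5*s.
Then F(3) - F(1) = (6) - (14/3) = 4/3.

4/3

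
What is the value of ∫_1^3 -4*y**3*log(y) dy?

Integrate by parts once (u = ln y, dv = -4*y**3 dy).
An antiderivative is F(y) = -y**4*(4*log(y) - 1)/4.
Then F(3) - F(1) = (81/4 - 81*log(3)) - (1/4) = 20 - 81*log(3).

20 - 81*log(3)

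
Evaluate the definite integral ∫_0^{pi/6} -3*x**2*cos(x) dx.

Integrate by parts twice (u = x^2, dv = -3*cos(x) dx).
An antiderivative is F(x) = -3*x**2*sin(x) - 6*x*cos(x) + 6*sin(x).
Then F(pi/6) - F(0) = (-sqrt(3)*pi/2 - pi**2/24 + 3) - (0) = -sqrt(3)*pi/2 - pi**2/24 + 3.

-sqrt(3)*pi/2 - pi**2/24 + 3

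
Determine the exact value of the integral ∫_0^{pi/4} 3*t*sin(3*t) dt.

sqrt(2)*(4 + 3*pi)/24

Integrate by parts once (u = t, dv = 3*sin(3*t) dt).
An antiderivative is F(t) = -t*cos(3*t) + sin(3*t)/3.
Then F(pi/4) - F(0) = (sqrt(2)*(4 + 3*pi)/24) - (0) = sqrt(2)*(4 + 3*pi)/24.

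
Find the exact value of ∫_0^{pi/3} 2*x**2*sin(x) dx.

Integrate by parts twice (u = x^2, dv = 2*sin(x) dx).
An antiderivative is F(x) = -2*x**2*cos(x) + 4*x*sin(x) + 4*cos(x).
Then F(pi/3) - F(0) = (-pi**2/9 + 2 + 2*sqrt(3)*pi/3) - (4) = -2 - pi**2/9 + 2*sqrt(3)*pi/3.

-2 - pi**2/9 + 2*sqrt(3)*pi/3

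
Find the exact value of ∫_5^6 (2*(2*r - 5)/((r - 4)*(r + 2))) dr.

Factor the denominator: r**2 - 2*r - 8 = (r + 2)(r - 4).
Partial fractions: 2*(2*r - 5)/((r - 4)*(r + 2)) = 3/(r + 2) + 1/(r - 4).
An antiderivative is F(r) = log(r - 4) + 3*log(r + 2).
Then F(6) - F(5) = (10*log(2)) - (3*log(7)) = -3*log(7) + 10*log(2).

-3*log(7) + 10*log(2)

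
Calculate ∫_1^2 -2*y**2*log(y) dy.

Integrate by parts once (u = ln y, dv = -2*y**2 dy).
An antiderivative is F(y) = -2*y**3*(3*log(y) - 1)/9.
Then F(2) - F(1) = (16/9 - 16*log(2)/3) - (2/9) = 14/9 - 16*log(2)/3.

14/9 - 16*log(2)/3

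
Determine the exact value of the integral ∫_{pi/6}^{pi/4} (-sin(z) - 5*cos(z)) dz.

-2*sqrt(2) - sqrt(3)/2 + 5/2

An antiderivative is F(z) = -5*sin(z) + cos(z).
Then F(pi/4) - F(pi/6) = (-2*sqrt(2)) - (-5/2 + sqrt(3)/2) = -2*sqrt(2) - sqrt(3)/2 + 5/2.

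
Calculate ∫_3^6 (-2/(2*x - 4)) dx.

An antiderivative is F(x) = -log(2*x - 4).
Then F(6) - F(3) = (-log(8)) - (-log(2)) = -log(4).

-log(4)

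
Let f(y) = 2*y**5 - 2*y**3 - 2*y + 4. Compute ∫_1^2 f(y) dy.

29/2

By the power rule, an antiderivative is F(y) = y**6/3 - y**4/2 - y**2 + 4*y.
Then F(2) - F(1) = (52/3) - (17/6) = 29/2.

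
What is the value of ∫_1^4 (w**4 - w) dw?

By the power rule, an antiderivative is F(w) = w**5/5 - w**2/2.
Then F(4) - F(1) = (984/5) - (-3/10) = 1971/10.

1971/10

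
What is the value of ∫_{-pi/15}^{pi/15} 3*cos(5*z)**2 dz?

3*sqrt(3)/20 + pi/5

Use the identity cos^2(5*z) = (1 + cos(10*z))/2.
An antiderivative is F(z) = 3*z/2 + 3*sin(10*z)/20.
Then F(pi/15) - F(-pi/15) = (3*sqrt(3)/40 + pi/10) - (-pi/10 - 3*sqrt(3)/40) = 3*sqrt(3)/20 + pi/5.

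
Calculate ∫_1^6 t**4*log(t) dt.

-311 + 7776*log(6)/5

Integrate by parts once (u = ln t, dv = t**4 dt).
An antiderivative is F(t) = t**5*(5*log(t) - 1)/25.
Then F(6) - F(1) = (-7776/25 + 7776*log(6)/5) - (-1/25) = -311 + 7776*log(6)/5.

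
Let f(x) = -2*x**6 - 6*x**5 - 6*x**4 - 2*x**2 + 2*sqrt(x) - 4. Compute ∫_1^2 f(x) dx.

-5127/35 + 8*sqrt(2)/3

By the power rule, an antiderivative is F(x) = -2*x**7/7 - x**6 - 6*x**5/5 + 4*x**(3/2)/3 - 2*x**3/3 - 4*x.
Then F(2) - F(1) = (-15992/105 + 8*sqrt(2)/3) - (-611/105) = -5127/35 + 8*sqrt(2)/3.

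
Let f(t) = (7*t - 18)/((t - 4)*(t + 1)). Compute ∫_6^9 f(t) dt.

-5*log(7) + 3*log(2) + 7*log(5)

Factor the denominator: t**2 - 3*t - 4 = (t + 1)(t - 4).
Partial fractions: (7*t - 18)/((t - 4)*(t + 1)) = 5/(t + 1) + 2/(t - 4).
An antiderivative is F(t) = 2*log(t - 4) + 5*log(t + 1).
Then F(9) - F(6) = (5*log(2) + 7*log(5)) - (2*log(2) + 5*log(7)) = -5*log(7) + 3*log(2) + 7*log(5).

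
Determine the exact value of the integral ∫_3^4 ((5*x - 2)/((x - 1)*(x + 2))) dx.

Factor the denominator: x**2 + x - 2 = (x + 2)(x - 1).
Partial fractions: (5*x - 2)/((x - 1)*(x + 2)) = 4/(x + 2) + 1/(x - 1).
An antiderivative is F(x) = log(x - 1) + 4*log(x + 2).
Then F(4) - F(3) = (4*log(2) + 5*log(3)) - (log(2) + 4*log(5)) = -4*log(5) + 3*log(2) + 5*log(3).

-4*log(5) + 3*log(2) + 5*log(3)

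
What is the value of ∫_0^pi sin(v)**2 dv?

Use the identity sin^2(v) = (1 - cos(2*v))/2.
An antiderivative is F(v) = v/2 - sin(2*v)/4.
Then F(pi) - F(0) = (pi/2) - (0) = pi/2.

pi/2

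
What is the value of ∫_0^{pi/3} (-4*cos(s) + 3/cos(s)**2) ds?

sqrt(3)

An antiderivative is F(s) = -4*sin(s) + 3*tan(s).
Then F(pi/3) - F(0) = (sqrt(3)) - (0) = sqrt(3).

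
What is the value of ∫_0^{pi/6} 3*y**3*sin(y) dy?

Integrate by parts 3 times (u = y^3, dv = 3*sin(y) dy).
An antiderivative is F(y) = -3*y**3*cos(y) + 9*y**2*sin(y) + 18*y*cos(y) - 18*sin(y).
Then F(pi/6) - F(0) = (-9 - sqrt(3)*pi**3/144 + pi**2/8 + 3*sqrt(3)*pi/2) - (0) = -9 - sqrt(3)*pi**3/144 + pi**2/8 + 3*sqrt(3)*pi/2.

-9 - sqrt(3)*pi**3/144 + pi**2/8 + 3*sqrt(3)*pi/2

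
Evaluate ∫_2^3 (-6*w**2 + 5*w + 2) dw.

-47/2

By the power rule, an antiderivative is F(w) = -2*w**3 + 5*w**2/2 + 2*w.
Then F(3) - F(2) = (-51/2) - (-2) = -47/2.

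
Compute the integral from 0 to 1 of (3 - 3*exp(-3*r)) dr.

An antiderivative is F(r) = 3*r + exp(-3*r).
Then F(1) - F(0) = (exp(-3) + 3) - (1) = exp(-3) + 2.

exp(-3) + 2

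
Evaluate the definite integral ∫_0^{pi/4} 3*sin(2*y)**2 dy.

3*pi/8

Use the identity sin^2(2*y) = (1 - cos(4*y))/2.
An antiderivative is F(y) = 3*y/2 - 3*sin(4*y)/8.
Then F(pi/4) - F(0) = (3*pi/8) - (0) = 3*pi/8.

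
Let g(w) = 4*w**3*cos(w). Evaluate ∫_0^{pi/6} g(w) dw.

Integrate by parts 3 times (u = w^3, dv = 4*cos(w) dw).
An antiderivative is F(w) = 4*w**3*sin(w) + 12*w**2*cos(w) - 24*w*sin(w) - 24*cos(w).
Then F(pi/6) - F(0) = (-12*sqrt(3) - 2*pi + pi**3/108 + sqrt(3)*pi**2/6) - (-24) = -12*sqrt(3) - 2*pi + pi**3/108 + sqrt(3)*pi**2/6 + 24.

-12*sqrt(3) - 2*pi + pi**3/108 + sqrt(3)*pi**2/6 + 24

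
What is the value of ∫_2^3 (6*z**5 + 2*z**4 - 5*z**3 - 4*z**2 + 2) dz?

By the power rule, an antiderivative is F(z) = z**6 + 2*z**5/5 - 5*z**4/4 - 4*z**3/3 + 2*z.
Then F(3) - F(2) = (13899/20) - (752/15) = 38689/60.

38689/60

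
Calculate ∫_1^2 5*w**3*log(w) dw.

-75/16 + 20*log(2)

Integrate by parts once (u = ln w, dv = 5*w**3 dw).
An antiderivative is F(w) = 5*w**4*(4*log(w) - 1)/16.
Then F(2) - F(1) = (-5 + 20*log(2)) - (-5/16) = -75/16 + 20*log(2).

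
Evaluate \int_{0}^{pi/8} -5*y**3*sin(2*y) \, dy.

5*sqrt(2)*(-96*pi - 12*pi**2 + pi**3 + 384)/2048

Integrate by parts 3 times (u = y^3, dv = -5*sin(2*y) dy).
An antiderivative is F(y) = 5*y**3*cos(2*y)/2 - 15*y**2*sin(2*y)/4 - 15*y*cos(2*y)/4 + 15*sin(2*y)/8.
Then F(pi/8) - F(0) = (5*sqrt(2)*(-96*pi - 12*pi**2 + pi**3 + 384)/2048) - (0) = 5*sqrt(2)*(-96*pi - 12*pi**2 + pi**3 + 384)/2048.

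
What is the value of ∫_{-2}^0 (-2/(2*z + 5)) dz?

-log(5)

An antiderivative is F(z) = -log(2*z + 5).
Then F(0) - F(-2) = (-log(5)) - (0) = -log(5).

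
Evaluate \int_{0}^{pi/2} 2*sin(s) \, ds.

An antiderivative is F(s) = -2*cos(s).
Then F(pi/2) - F(0) = (0) - (-2) = 2.

2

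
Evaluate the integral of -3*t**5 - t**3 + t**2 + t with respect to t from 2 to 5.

-31533/4

By the power rule, an antiderivative is F(t) = -t**6/2 - t**4/4 + t**3/3 + t**2/2.
Then F(5) - F(2) = (-94975/12) - (-94/3) = -31533/4.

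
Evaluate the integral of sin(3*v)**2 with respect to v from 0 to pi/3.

pi/6

Use the identity sin^2(3*v) = (1 - cos(6*v))/2.
An antiderivative is F(v) = v/2 - sin(6*v)/12.
Then F(pi/3) - F(0) = (pi/6) - (0) = pi/6.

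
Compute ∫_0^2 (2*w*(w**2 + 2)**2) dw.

208/3

Let u = w**2 + 2, so du = 2*w dw. When w = 0, u = 2; when w = 2, u = 6.
The integral becomes ∫ u**2 du from 2 to 6, with antiderivative u**3/3.
Back in w: F(w) = (w**2 + 2)**3/3.
Then F(2) - F(0) = (72) - (8/3) = 208/3.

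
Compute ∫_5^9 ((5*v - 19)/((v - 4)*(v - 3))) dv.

log(5) + 4*log(3)

Factor the denominator: v**2 - 7*v + 12 = (v - 3)(v - 4).
Partial fractions: (5*v - 19)/((v - 4)*(v - 3)) = 4/(v - 3) + 1/(v - 4).
An antiderivative is F(v) = log(v - 4) + 4*log(v - 3).
Then F(9) - F(5) = (log(5) + 4*log(2) + 4*log(3)) - (log(16)) = log(5) + 4*log(3).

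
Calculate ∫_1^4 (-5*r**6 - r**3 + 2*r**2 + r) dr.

-328059/28

By the power rule, an antiderivative is F(r) = -5*r**7/7 - r**4/4 + 2*r**3/3 + r**2/2.
Then F(4) - F(1) = (-246040/21) - (17/84) = -328059/28.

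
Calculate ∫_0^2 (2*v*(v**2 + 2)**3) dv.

Let u = v**2 + 2, so du = 2*v dv. When v = 0, u = 2; when v = 2, u = 6.
The integral becomes ∫ u**3 du from 2 to 6, with antiderivative u**4/4.
Back in v: F(v) = (v**2 + 2)**4/4.
Then F(2) - F(0) = (324) - (4) = 320.

320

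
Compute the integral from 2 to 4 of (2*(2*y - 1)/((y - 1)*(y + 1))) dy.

Factor the denominator: y**2 - 1 = (y + 1)(y - 1).
Partial fractions: 2*(2*y - 1)/((y - 1)*(y + 1)) = 3/(y + 1) + 1/(y - 1).
An antiderivative is F(y) = log(y - 1) + 3*log(y + 1).
Then F(4) - F(2) = (log(3) + 3*log(5)) - (log(27)) = -2*log(3) + 3*log(5).

-2*log(3) + 3*log(5)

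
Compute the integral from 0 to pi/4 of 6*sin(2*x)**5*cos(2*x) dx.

Let u = sin(2*x), so du = 2*cos(2*x) dx. When x = 0, u = 0; when x = pi/4, u = 1.
The integral becomes 3·∫ u**5 du from 0 to 1, with antiderivative u**6/2.
Back in x: F(x) = sin(2*x)**6/2.
Then F(pi/4) - F(0) = (1/2) - (0) = 1/2.

1/2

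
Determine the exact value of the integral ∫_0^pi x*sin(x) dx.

Integrate by parts once (u = x, dv = sin(x) dx).
An antiderivative is F(x) = -x*cos(x) + sin(x).
Then F(pi) - F(0) = (pi) - (0) = pi.

pi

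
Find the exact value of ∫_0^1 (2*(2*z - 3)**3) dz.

-20

Let u = 2*z - 3, so du = 2 dz. When z = 0, u = -3; when z = 1, u = -1.
The integral becomes ∫ u**3 du from -3 to -1, with antiderivative u**4/4.
Back in z: F(z) = (2*z - 3)**4/4.
Then F(1) - F(0) = (1/4) - (81/4) = -20.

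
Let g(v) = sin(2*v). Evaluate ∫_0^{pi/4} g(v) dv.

1/2

An antiderivative is F(v) = -cos(2*v)/2.
Then F(pi/4) - F(0) = (0) - (-1/2) = 1/2.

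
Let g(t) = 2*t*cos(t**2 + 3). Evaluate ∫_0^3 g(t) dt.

sin(12) - sin(3)

Let u = t**2 + 3, so du = 2*t dt. When t = 0, u = 3; when t = 3, u = 12.
The integral becomes ∫ cos(u) du from 3 to 12, with antiderivative sin(u).
Back in t: F(t) = sin(t**2 + 3).
Then F(3) - F(0) = (sin(12)) - (sin(3)) = sin(12) - sin(3).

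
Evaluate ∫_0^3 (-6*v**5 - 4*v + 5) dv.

By the power rule, an antiderivative is F(v) = -v**6 - 2*v**2 + 5*v.
Then F(3) - F(0) = (-732) - (0) = -732.

-732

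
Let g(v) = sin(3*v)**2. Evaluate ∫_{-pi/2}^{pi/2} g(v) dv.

pi/2

Use the identity sin^2(3*v) = (1 - cos(6*v))/2.
An antiderivative is F(v) = v/2 - sin(6*v)/12.
Then F(pi/2) - F(-pi/2) = (pi/4) - (-pi/4) = pi/2.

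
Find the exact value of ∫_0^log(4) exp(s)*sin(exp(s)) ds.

cos(1) - cos(4)

Let u = exp(s), so du = exp(s) ds. When s = 0, u = 1; when s = log(4), u = 4.
The integral becomes ∫ sin(u) du from 1 to 4, with antiderivative -cos(u).
Back in s: F(s) = -cos(exp(s)).
Then F(log(4)) - F(0) = (-cos(4)) - (-cos(1)) = cos(1) - cos(4).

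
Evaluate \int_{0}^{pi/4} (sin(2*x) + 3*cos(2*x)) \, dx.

2

An antiderivative is F(x) = 3*sin(2*x)/2 - cos(2*x)/2.
Then F(pi/4) - F(0) = (3/2) - (-1/2) = 2.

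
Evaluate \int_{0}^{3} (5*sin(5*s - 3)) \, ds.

Let u = 5*s - 3, so du = 5 ds. When s = 0, u = -3; when s = 3, u = 12.
The integral becomes ∫ sin(u) du from -3 to 12, with antiderivative -cos(u).
Back in s: F(s) = -cos(5*s - 3).
Then F(3) - F(0) = (-cos(12)) - (-cos(3)) = cos(3) - cos(12).

cos(3) - cos(12)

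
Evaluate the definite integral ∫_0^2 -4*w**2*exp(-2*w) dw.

-1 + 13*exp(-4)

Integrate by parts twice (u = w^2, dv = -4*exp(-2*w) dw).
An antiderivative is F(w) = (2*w**2 + 2*w + 1)*exp(-2*w).
Then F(2) - F(0) = (13*exp(-4)) - (1) = -1 + 13*exp(-4).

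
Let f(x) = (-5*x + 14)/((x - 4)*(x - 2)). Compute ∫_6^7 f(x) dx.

-3*log(3) - 2*log(5) + 7*log(2)

Factor the denominator: x**2 - 6*x + 8 = (x - 2)(x - 4).
Partial fractions: (-5*x + 14)/((x - 4)*(x - 2)) = -2/(x - 2) - 3/(x - 4).
An antiderivative is F(x) = -3*log(x - 4) - 2*log(x - 2).
Then F(7) - F(6) = (-3*log(3) - 2*log(5)) - (-7*log(2)) = -3*log(3) - 2*log(5) + 7*log(2).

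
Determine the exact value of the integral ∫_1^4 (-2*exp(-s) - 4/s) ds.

-8*log(2) - 2*exp(-1) + 2*exp(-4)

An antiderivative is F(s) = -4*log(s) + 2*exp(-s).
Then F(4) - F(1) = (-8*log(2) + 2*exp(-4)) - (2*exp(-1)) = -8*log(2) - 2*exp(-1) + 2*exp(-4).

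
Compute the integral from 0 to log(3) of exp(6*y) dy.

364/3

Let u = exp(y), so du = exp(y) dy. When y = 0, u = 1; when y = log(3), u = 3.
The integral becomes ∫ u**5 du from 1 to 3, with antiderivative u**6/6.
Back in y: F(y) = exp(6*y)/6.
Then F(log(3)) - F(0) = (243/2) - (1/6) = 364/3.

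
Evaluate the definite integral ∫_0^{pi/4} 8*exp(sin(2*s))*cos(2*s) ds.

Let u = sin(2*s), so du = 2*cos(2*s) ds. When s = 0, u = 0; when s = pi/4, u = 1.
The integral becomes 4·∫ exp(u) du from 0 to 1, with antiderivative 4*exp(u).
Back in s: F(s) = 4*exp(sin(2*s)).
Then F(pi/4) - F(0) = (4*E) - (4) = -4 + 4*E.

-4 + 4*E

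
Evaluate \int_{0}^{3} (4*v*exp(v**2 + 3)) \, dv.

Let u = v**2 + 3, so du = 2*v dv. When v = 0, u = 3; when v = 3, u = 12.
The integral becomes 2·∫ exp(u) du from 3 to 12, with antiderivative 2*exp(u).
Back in v: F(v) = 2*exp(v**2 + 3).
Then F(3) - F(0) = (2*exp(12)) - (2*exp(3)) = -2*(1 - exp(9))*exp(3).

-2*(1 - exp(9))*exp(3)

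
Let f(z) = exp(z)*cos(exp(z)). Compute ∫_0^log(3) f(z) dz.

-sin(1) + sin(3)

Let u = exp(z), so du = exp(z) dz. When z = 0, u = 1; when z = log(3), u = 3.
The integral becomes ∫ cos(u) du from 1 to 3, with antiderivative sin(u).
Back in z: F(z) = sin(exp(z)).
Then F(log(3)) - F(0) = (sin(3)) - (sin(1)) = -sin(1) + sin(3).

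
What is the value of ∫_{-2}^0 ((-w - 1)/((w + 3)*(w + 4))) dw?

log(9/8)

Factor the denominator: w**2 + 7*w + 12 = (w + 4)(w + 3).
Partial fractions: (-w - 1)/((w + 3)*(w + 4)) = -3/(w + 4) + 2/(w + 3).
An antiderivative is F(w) = 2*log(w + 3) - 3*log(w + 4).
Then F(0) - F(-2) = (log(9/64)) - (-log(8)) = log(9/8).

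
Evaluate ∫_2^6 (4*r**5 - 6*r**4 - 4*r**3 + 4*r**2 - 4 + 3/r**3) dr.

103751/5

By the power rule, an antiderivative is F(r) = 2*r**6/3 - 6*r**5/5 - r**4 + 4*r**3/3 - 4*r - 3/(2*r**2).
Then F(6) - F(2) = (2488891/120) - (-1133/120) = 103751/5.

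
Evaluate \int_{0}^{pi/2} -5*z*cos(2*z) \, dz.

Integrate by parts once (u = z, dv = -5*cos(2*z) dz).
An antiderivative is F(z) = -5*z*sin(2*z)/2 - 5*cos(2*z)/4.
Then F(pi/2) - F(0) = (5/4) - (-5/4) = 5/2.

5/2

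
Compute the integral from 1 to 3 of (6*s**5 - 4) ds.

720

By the power rule, an antiderivative is F(s) = s**6 - 4*s.
Then F(3) - F(1) = (717) - (-3) = 720.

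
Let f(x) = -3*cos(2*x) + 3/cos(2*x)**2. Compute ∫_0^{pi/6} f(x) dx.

3*sqrt(3)/4

An antiderivative is F(x) = -3*sin(2*x)/2 + 3*tan(2*x)/2.
Then F(pi/6) - F(0) = (3*sqrt(3)/4) - (0) = 3*sqrt(3)/4.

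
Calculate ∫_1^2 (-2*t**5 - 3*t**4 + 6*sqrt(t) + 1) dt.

-213/5 + 8*sqrt(2)

By the power rule, an antiderivative is F(t) = -t**6/3 - 3*t**5/5 + 4*t**(3/2) + t.
Then F(2) - F(1) = (-578/15 + 8*sqrt(2)) - (61/15) = -213/5 + 8*sqrt(2).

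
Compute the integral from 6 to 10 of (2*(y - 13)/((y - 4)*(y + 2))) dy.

Factor the denominator: y**2 - 2*y - 8 = (y + 2)(y - 4).
Partial fractions: 2*(y - 13)/((y - 4)*(y + 2)) = 5/(y + 2) - 3/(y - 4).
An antiderivative is F(y) = -3*log(y - 4) + 5*log(y + 2).
Then F(10) - F(6) = (2*log(3) + 7*log(2)) - (12*log(2)) = log(9/32).

log(9/32)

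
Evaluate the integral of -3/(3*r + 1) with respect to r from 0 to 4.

An antiderivative is F(r) = -log(3*r + 1).
Then F(4) - F(0) = (-log(13)) - (0) = -log(13).

-log(13)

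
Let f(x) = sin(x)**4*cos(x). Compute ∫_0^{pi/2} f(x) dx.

1/5

Let u = sin(x), so du = cos(x) dx. When x = 0, u = 0; when x = pi/2, u = 1.
The integral becomes ∫ u**4 du from 0 to 1, with antiderivative u**5/5.
Back in x: F(x) = sin(x)**5/5.
Then F(pi/2) - F(0) = (1/5) - (0) = 1/5.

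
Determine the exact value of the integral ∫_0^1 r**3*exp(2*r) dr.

3/8 + exp(2)/8

Integrate by parts 3 times (u = r^3, dv = exp(2*r) dr).
An antiderivative is F(r) = (4*r**3 - 6*r**2 + 6*r - 3)*exp(2*r)/8.
Then F(1) - F(0) = (exp(2)/8) - (-3/8) = 3/8 + exp(2)/8.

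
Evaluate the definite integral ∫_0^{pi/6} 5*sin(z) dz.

5 - 5*sqrt(3)/2

An antiderivative is F(z) = -5*cos(z).
Then F(pi/6) - F(0) = (-5*sqrt(3)/2) - (-5) = 5 - 5*sqrt(3)/2.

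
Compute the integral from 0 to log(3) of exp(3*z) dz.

26/3

Let u = exp(z), so du = exp(z) dz. When z = 0, u = 1; when z = log(3), u = 3.
The integral becomes ∫ u**2 du from 1 to 3, with antiderivative u**3/3.
Back in z: F(z) = exp(3*z)/3.
Then F(log(3)) - F(0) = (9) - (1/3) = 26/3.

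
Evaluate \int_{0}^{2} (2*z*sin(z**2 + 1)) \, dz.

Let u = z**2 + 1, so du = 2*z dz. When z = 0, u = 1; when z = 2, u = 5.
The integral becomes ∫ sin(u) du from 1 to 5, with antiderivative -cos(u).
Back in z: F(z) = -cos(z**2 + 1).
Then F(2) - F(0) = (-cos(5)) - (-cos(1)) = -cos(5) + cos(1).

-cos(5) + cos(1)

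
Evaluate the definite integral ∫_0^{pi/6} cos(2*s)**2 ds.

Use the identity cos^2(2*s) = (1 + cos(4*s))/2.
An antiderivative is F(s) = s/2 + sin(4*s)/8.
Then F(pi/6) - F(0) = (sqrt(3)/16 + pi/12) - (0) = sqrt(3)/16 + pi/12.

sqrt(3)/16 + pi/12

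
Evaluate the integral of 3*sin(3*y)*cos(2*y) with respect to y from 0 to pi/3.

Use the identity sin(3*y)cos(2*y) = [sin(5*y) + sin(y)]/2.
An antiderivative is F(y) = -3*cos(y)/2 - 3*cos(5*y)/10.
Then F(pi/3) - F(0) = (-9/10) - (-9/5) = 9/10.

9/10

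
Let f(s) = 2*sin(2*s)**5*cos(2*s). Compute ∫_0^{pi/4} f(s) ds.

1/6

Let u = sin(2*s), so du = 2*cos(2*s) ds. When s = 0, u = 0; when s = pi/4, u = 1.
The integral becomes ∫ u**5 du from 0 to 1, with antiderivative u**6/6.
Back in s: F(s) = sin(2*s)**6/6.
Then F(pi/4) - F(0) = (1/6) - (0) = 1/6.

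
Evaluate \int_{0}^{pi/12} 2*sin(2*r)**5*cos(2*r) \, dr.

1/384

Let u = sin(2*r), so du = 2*cos(2*r) dr. When r = 0, u = 0; when r = pi/12, u = 1/2.
The integral becomes ∫ u**5 du from 0 to 1/2, with antiderivative u**6/6.
Back in r: F(r) = sin(2*r)**6/6.
Then F(pi/12) - F(0) = (1/384) - (0) = 1/384.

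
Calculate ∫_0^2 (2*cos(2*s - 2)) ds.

2*sin(2)

Let u = 2*s - 2, so du = 2 ds. When s = 0, u = -2; when s = 2, u = 2.
The integral becomes ∫ cos(u) du from -2 to 2, with antiderivative sin(u).
Back in s: F(s) = sin(2*s - 2).
Then F(2) - F(0) = (sin(2)) - (-sin(2)) = 2*sin(2).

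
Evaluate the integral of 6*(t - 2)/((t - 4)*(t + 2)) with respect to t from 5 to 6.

-4*log(7) + 14*log(2)

Factor the denominator: t**2 - 2*t - 8 = (t + 2)(t - 4).
Partial fractions: 6*(t - 2)/((t - 4)*(t + 2)) = 4/(t + 2) + 2/(t - 4).
An antiderivative is F(t) = 2*log(t - 4) + 4*log(t + 2).
Then F(6) - F(5) = (14*log(2)) - (4*log(7)) = -4*log(7) + 14*log(2).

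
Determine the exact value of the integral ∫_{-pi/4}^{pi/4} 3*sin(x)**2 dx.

Use the identity sin^2(x) = (1 - cos(2*x))/2.
An antiderivative is F(x) = 3*x/2 - 3*sin(2*x)/4.
Then F(pi/4) - F(-pi/4) = (-3/4 + 3*pi/8) - (3/4 - 3*pi/8) = -3/2 + 3*pi/4.

-3/2 + 3*pi/4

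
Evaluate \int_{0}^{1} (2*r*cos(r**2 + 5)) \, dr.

Let u = r**2 + 5, so du = 2*r dr. When r = 0, u = 5; when r = 1, u = 6.
The integral becomes ∫ cos(u) du from 5 to 6, with antiderivative sin(u).
Back in r: F(r) = sin(r**2 + 5).
Then F(1) - F(0) = (sin(6)) - (sin(5)) = sin(6) - sin(5).

sin(6) - sin(5)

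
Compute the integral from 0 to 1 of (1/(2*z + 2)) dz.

An antiderivative is F(z) = log(2*z + 2)/2.
Then F(1) - F(0) = (log(2)) - (log(2)/2) = log(2)/2.

log(2)/2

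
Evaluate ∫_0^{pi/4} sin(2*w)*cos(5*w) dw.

Use the identity sin(2*w)cos(5*w) = [sin(7*w) + sin(-3*w)]/2.
An antiderivative is F(w) = cos(3*w)/6 - cos(7*w)/14.
Then F(pi/4) - F(0) = (-5*sqrt(2)/42) - (2/21) = -5*sqrt(2)/42 - 2/21.

-5*sqrt(2)/42 - 2/21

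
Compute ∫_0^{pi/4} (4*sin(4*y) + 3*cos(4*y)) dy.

2

An antiderivative is F(y) = 3*sin(4*y)/4 - cos(4*y).
Then F(pi/4) - F(0) = (1) - (-1) = 2.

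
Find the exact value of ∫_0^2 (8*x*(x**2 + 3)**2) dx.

1264/3

Let u = x**2 + 3, so du = 2*x dx. When x = 0, u = 3; when x = 2, u = 7.
The integral becomes 4·∫ u**2 du from 3 to 7, with antiderivative 4*u**3/3.
Back in x: F(x) = 4*(x**2 + 3)**3/3.
Then F(2) - F(0) = (1372/3) - (36) = 1264/3.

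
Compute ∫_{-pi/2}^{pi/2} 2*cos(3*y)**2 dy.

pi

Use the identity cos^2(3*y) = (1 + cos(6*y))/2.
An antiderivative is F(y) = y + sin(6*y)/6.
Then F(pi/2) - F(-pi/2) = (pi/2) - (-pi/2) = pi.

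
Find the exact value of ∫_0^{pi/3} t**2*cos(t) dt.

-sqrt(3) + sqrt(3)*pi**2/18 + pi/3

Integrate by parts twice (u = t^2, dv = cos(t) dt).
An antiderivative is F(t) = t**2*sin(t) + 2*t*cos(t) - 2*sin(t).
Then F(pi/3) - F(0) = (-sqrt(3) + sqrt(3)*pi**2/18 + pi/3) - (0) = -sqrt(3) + sqrt(3)*pi**2/18 + pi/3.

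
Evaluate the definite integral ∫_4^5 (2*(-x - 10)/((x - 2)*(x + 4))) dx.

Factor the denominator: x**2 + 2*x - 8 = (x + 4)(x - 2).
Partial fractions: 2*(-x - 10)/((x - 2)*(x + 4)) = 2/(x + 4) - 4/(x - 2).
An antiderivative is F(x) = -4*log(x - 2) + 2*log(x + 4).
Then F(5) - F(4) = (0) - (log(4)) = -log(4).

-log(4)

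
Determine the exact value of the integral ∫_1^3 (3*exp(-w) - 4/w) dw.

-4*log(3) - 3*exp(-3) + 3*exp(-1)

An antiderivative is F(w) = -4*log(w) - 3*exp(-w).
Then F(3) - F(1) = (-4*log(3) - 3*exp(-3)) - (-3*exp(-1)) = -4*log(3) - 3*exp(-3) + 3*exp(-1).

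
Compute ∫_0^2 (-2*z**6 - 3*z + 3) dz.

By the power rule, an antiderivative is F(z) = -2*z**7/7 - 3*z**2/2 + 3*z.
Then F(2) - F(0) = (-256/7) - (0) = -256/7.

-256/7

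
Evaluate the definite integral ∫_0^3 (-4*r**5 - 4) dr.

By the power rule, an antiderivative is F(r) = -2*r**6/3 - 4*r.
Then F(3) - F(0) = (-498) - (0) = -498.

-498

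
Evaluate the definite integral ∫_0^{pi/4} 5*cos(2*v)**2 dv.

5*pi/8

Use the identity cos^2(2*v) = (1 + cos(4*v))/2.
An antiderivative is F(v) = 5*v/2 + 5*sin(4*v)/8.
Then F(pi/4) - F(0) = (5*pi/8) - (0) = 5*pi/8.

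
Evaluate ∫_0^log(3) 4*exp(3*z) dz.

104/3

Let u = exp(z), so du = exp(z) dz. When z = 0, u = 1; when z = log(3), u = 3.
The integral becomes 4·∫ u**2 du from 1 to 3, with antiderivative 4*u**3/3.
Back in z: F(z) = 4*exp(3*z)/3.
Then F(log(3)) - F(0) = (36) - (4/3) = 104/3.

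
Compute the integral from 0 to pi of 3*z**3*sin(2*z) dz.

Integrate by parts 3 times (u = z^3, dv = 3*sin(2*z) dz).
An antiderivative is F(z) = -3*z**3*cos(2*z)/2 + 9*z**2*sin(2*z)/4 + 9*z*cos(2*z)/4 - 9*sin(2*z)/8.
Then F(pi) - F(0) = (3*pi*(3 - 2*pi**2)/4) - (0) = 3*pi*(3 - 2*pi**2)/4.

3*pi*(3 - 2*pi**2)/4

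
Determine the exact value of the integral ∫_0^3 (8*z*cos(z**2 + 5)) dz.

Let u = z**2 + 5, so du = 2*z dz. When z = 0, u = 5; when z = 3, u = 14.
The integral becomes 4·∫ cos(u) du from 5 to 14, with antiderivative 4*sin(u).
Back in z: F(z) = 4*sin(z**2 + 5).
Then F(3) - F(0) = (4*sin(14)) - (4*sin(5)) = -4*sin(5) + 4*sin(14).

-4*sin(5) + 4*sin(14)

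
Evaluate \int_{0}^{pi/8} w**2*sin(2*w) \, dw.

Integrate by parts twice (u = w^2, dv = sin(2*w) dw).
An antiderivative is F(w) = -w**2*cos(2*w)/2 + w*sin(2*w)/2 + cos(2*w)/4.
Then F(pi/8) - F(0) = (sqrt(2)*(-pi**2 + 8*pi + 32)/256) - (1/4) = -1/4 - sqrt(2)*pi**2/256 + sqrt(2)*pi/32 + sqrt(2)/8.

-1/4 - sqrt(2)*pi**2/256 + sqrt(2)*pi/32 + sqrt(2)/8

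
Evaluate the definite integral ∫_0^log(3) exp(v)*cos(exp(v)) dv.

-sin(1) + sin(3)

Let u = exp(v), so du = exp(v) dv. When v = 0, u = 1; when v = log(3), u = 3.
The integral becomes ∫ cos(u) du from 1 to 3, with antiderivative sin(u).
Back in v: F(v) = sin(exp(v)).
Then F(log(3)) - F(0) = (sin(3)) - (sin(1)) = -sin(1) + sin(3).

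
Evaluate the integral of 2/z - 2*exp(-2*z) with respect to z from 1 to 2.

-exp(-2) + exp(-4) + 2*log(2)

An antiderivative is F(z) = 2*log(z) + exp(-2*z).
Then F(2) - F(1) = (exp(-4) + 2*log(2)) - (exp(-2)) = -exp(-2) + exp(-4) + 2*log(2).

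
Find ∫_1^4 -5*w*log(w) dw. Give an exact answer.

75/4 - 80*log(2)

Integrate by parts once (u = ln w, dv = -5*w dw).
An antiderivative is F(w) = -5*w**2*(2*log(w) - 1)/4.
Then F(4) - F(1) = (20 - 80*log(2)) - (5/4) = 75/4 - 80*log(2).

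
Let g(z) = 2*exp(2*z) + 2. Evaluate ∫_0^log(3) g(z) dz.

An antiderivative is F(z) = exp(2*z) + 2*z.
Then F(log(3)) - F(0) = (log(9) + 9) - (1) = 2*log(3) + 8.

2*log(3) + 8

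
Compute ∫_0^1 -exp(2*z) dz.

An antiderivative is F(z) = -exp(2*z)/2.
Then F(1) - F(0) = (-exp(2)/2) - (-1/2) = 1/2 - exp(2)/2.

1/2 - exp(2)/2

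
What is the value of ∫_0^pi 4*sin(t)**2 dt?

Use the identity sin^2(t) = (1 - cos(2*t))/2.
An antiderivative is F(t) = 2*t - sin(2*t).
Then F(pi) - F(0) = (2*pi) - (0) = 2*pi.

2*pi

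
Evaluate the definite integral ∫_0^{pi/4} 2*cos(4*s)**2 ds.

Use the identity cos^2(4*s) = (1 + cos(8*s))/2.
An antiderivative is F(s) = s + sin(8*s)/8.
Then F(pi/4) - F(0) = (pi/4) - (0) = pi/4.

pi/4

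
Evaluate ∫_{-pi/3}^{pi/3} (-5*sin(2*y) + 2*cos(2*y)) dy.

An antiderivative is F(y) = sin(2*y) + 5*cos(2*y)/2.
Then F(pi/3) - F(-pi/3) = (-5/4 + sqrt(3)/2) - (-5/4 - sqrt(3)/2) = sqrt(3).

sqrt(3)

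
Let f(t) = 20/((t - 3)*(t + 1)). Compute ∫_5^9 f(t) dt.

Factor the denominator: t**2 - 2*t - 3 = (t + 1)(t - 3).
Partial fractions: 20/((t - 3)*(t + 1)) = -5/(t + 1) + 5/(t - 3).
An antiderivative is F(t) = 5*log(t - 3) - 5*log(t + 1).
Then F(9) - F(5) = (-5*log(5) + 5*log(3)) - (-5*log(3)) = -5*log(5) + 10*log(3).

-5*log(5) + 10*log(3)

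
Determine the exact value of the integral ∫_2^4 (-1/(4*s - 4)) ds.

-log(3)/4

An antiderivative is F(s) = -log(4*s - 4)/4.
Then F(4) - F(2) = (-log(12)/4) - (-log(2)/2) = -log(3)/4.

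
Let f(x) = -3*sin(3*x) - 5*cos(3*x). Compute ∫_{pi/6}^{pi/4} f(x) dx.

An antiderivative is F(x) = -5*sin(3*x)/3 + cos(3*x).
Then F(pi/4) - F(pi/6) = (-4*sqrt(2)/3) - (-5/3) = 5/3 - 4*sqrt(2)/3.

5/3 - 4*sqrt(2)/3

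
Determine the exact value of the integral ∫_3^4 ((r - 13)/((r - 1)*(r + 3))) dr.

-7*log(3) - log(2) + 4*log(7)

Factor the denominator: r**2 + 2*r - 3 = (r + 3)(r - 1).
Partial fractions: (r - 13)/((r - 1)*(r + 3)) = 4/(r + 3) - 3/(r - 1).
An antiderivative is F(r) = -3*log(r - 1) + 4*log(r + 3).
Then F(4) - F(3) = (-3*log(3) + 4*log(7)) - (log(2) + 4*log(3)) = -7*log(3) - log(2) + 4*log(7).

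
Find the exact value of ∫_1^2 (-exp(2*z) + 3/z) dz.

An antiderivative is F(z) = -exp(2*z)/2 + 3*log(z).
Then F(2) - F(1) = (-exp(4)/2 + log(8)) - (-exp(2)/2) = -exp(4)/2 + log(8) + exp(2)/2.

-exp(4)/2 + log(8) + exp(2)/2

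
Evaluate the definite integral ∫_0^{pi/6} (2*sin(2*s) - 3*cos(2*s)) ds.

1/2 - 3*sqrt(3)/4

An antiderivative is F(s) = -3*sin(2*s)/2 - cos(2*s).
Then F(pi/6) - F(0) = (-3*sqrt(3)/4 - 1/2) - (-1) = 1/2 - 3*sqrt(3)/4.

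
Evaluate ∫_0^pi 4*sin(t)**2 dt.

Use the identity sin^2(t) = (1 - cos(2*t))/2.
An antiderivative is F(t) = 2*t - sin(2*t).
Then F(pi) - F(0) = (2*pi) - (0) = 2*pi.

2*pi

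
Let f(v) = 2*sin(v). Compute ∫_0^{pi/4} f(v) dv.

2 - sqrt(2)

An antiderivative is F(v) = -2*cos(v).
Then F(pi/4) - F(0) = (-sqrt(2)) - (-2) = 2 - sqrt(2).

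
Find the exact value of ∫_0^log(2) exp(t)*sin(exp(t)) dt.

Let u = exp(t), so du = exp(t) dt. When t = 0, u = 1; when t = log(2), u = 2.
The integral becomes ∫ sin(u) du from 1 to 2, with antiderivative -cos(u).
Back in t: F(t) = -cos(exp(t)).
Then F(log(2)) - F(0) = (-cos(2)) - (-cos(1)) = -cos(2) + cos(1).

-cos(2) + cos(1)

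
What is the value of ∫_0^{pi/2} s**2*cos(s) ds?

Integrate by parts twice (u = s^2, dv = cos(s) ds).
An antiderivative is F(s) = s**2*sin(s) + 2*s*cos(s) - 2*sin(s).
Then F(pi/2) - F(0) = (-2 + pi**2/4) - (0) = -2 + pi**2/4.

-2 + pi**2/4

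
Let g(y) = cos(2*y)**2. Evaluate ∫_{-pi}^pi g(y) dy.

Use the identity cos^2(2*y) = (1 + cos(4*y))/2.
An antiderivative is F(y) = y/2 + sin(4*y)/8.
Then F(pi) - F(-pi) = (pi/2) - (-pi/2) = pi.

pi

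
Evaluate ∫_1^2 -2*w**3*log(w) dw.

15/8 - 8*log(2)

Integrate by parts once (u = ln w, dv = -2*w**3 dw).
An antiderivative is F(w) = -w**4*(4*log(w) - 1)/8.
Then F(2) - F(1) = (2 - 8*log(2)) - (1/8) = 15/8 - 8*log(2).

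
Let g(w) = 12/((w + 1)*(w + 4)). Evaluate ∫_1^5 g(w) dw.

-4*log(3) + 4*log(5)

Factor the denominator: w**2 + 5*w + 4 = (w + 4)(w + 1).
Partial fractions: 12/((w + 1)*(w + 4)) = -4/(w + 4) + 4/(w + 1).
An antiderivative is F(w) = 4*log(w + 1) - 4*log(w + 4).
Then F(5) - F(1) = (log(16/81)) - (-4*log(5) + 4*log(2)) = -4*log(3) + 4*log(5).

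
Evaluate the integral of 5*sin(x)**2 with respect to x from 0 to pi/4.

Use the identity sin^2(x) = (1 - cos(2*x))/2.
An antiderivative is F(x) = 5*x/2 - 5*sin(2*x)/4.
Then F(pi/4) - F(0) = (-5/4 + 5*pi/8) - (0) = -5/4 + 5*pi/8.

-5/4 + 5*pi/8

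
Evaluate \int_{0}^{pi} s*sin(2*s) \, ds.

Integrate by parts once (u = s, dv = sin(2*s) ds).
An antiderivative is F(s) = -s*cos(2*s)/2 + sin(2*s)/4.
Then F(pi) - F(0) = (-pi/2) - (0) = -pi/2.

-pi/2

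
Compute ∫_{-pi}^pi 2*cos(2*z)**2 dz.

Use the identity cos^2(2*z) = (1 + cos(4*z))/2.
An antiderivative is F(z) = z + sin(4*z)/4.
Then F(pi) - F(-pi) = (pi) - (-pi) = 2*pi.

2*pi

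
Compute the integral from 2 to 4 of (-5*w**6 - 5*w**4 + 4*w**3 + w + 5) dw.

-86432/7

By the power rule, an antiderivative is F(w) = -5*w**7/7 - w**5 + w**4 + w**2/2 + 5*w.
Then F(4) - F(2) = (-87100/7) - (-668/7) = -86432/7.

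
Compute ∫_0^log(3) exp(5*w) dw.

Let u = exp(w), so du = exp(w) dw. When w = 0, u = 1; when w = log(3), u = 3.
The integral becomes ∫ u**4 du from 1 to 3, with antiderivative u**5/5.
Back in w: F(w) = exp(5*w)/5.
Then F(log(3)) - F(0) = (243/5) - (1/5) = 242/5.

242/5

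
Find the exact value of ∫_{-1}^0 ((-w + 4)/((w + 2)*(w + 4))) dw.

log(81/32)

Factor the denominator: w**2 + 6*w + 8 = (w + 4)(w + 2).
Partial fractions: (-w + 4)/((w + 2)*(w + 4)) = -4/(w + 4) + 3/(w + 2).
An antiderivative is F(w) = 3*log(w + 2) - 4*log(w + 4).
Then F(0) - F(-1) = (-log(32)) - (-log(81)) = log(81/32).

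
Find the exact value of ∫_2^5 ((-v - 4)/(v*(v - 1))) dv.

Factor the denominator: v**2 - v = v(v - 1).
Partial fractions: (-v - 4)/(v*(v - 1)) = 4/v - 5/(v - 1).
An antiderivative is F(v) = 4*log(v) - 5*log(v - 1).
Then F(5) - F(2) = (-10*log(2) + 4*log(5)) - (log(16)) = -14*log(2) + 4*log(5).

-14*log(2) + 4*log(5)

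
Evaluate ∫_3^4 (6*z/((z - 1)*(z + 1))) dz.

Factor the denominator: z**2 - 1 = (z + 1)(z - 1).
Partial fractions: 6*z/((z - 1)*(z + 1)) = 3/(z + 1) + 3/(z - 1).
An antiderivative is F(z) = 3*log(z - 1) + 3*log(z + 1).
Then F(4) - F(3) = (3*log(3) + 3*log(5)) - (9*log(2)) = -9*log(2) + 3*log(3) + 3*log(5).

-9*log(2) + 3*log(3) + 3*log(5)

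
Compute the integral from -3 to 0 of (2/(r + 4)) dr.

log(16)

An antiderivative is F(r) = 2*log(r + 4).
Then F(0) - F(-3) = (log(16)) - (0) = log(16).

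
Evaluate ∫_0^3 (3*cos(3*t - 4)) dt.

Let u = 3*t - 4, so du = 3 dt. When t = 0, u = -4; when t = 3, u = 5.
The integral becomes ∫ cos(u) du from -4 to 5, with antiderivative sin(u).
Back in t: F(t) = sin(3*t - 4).
Then F(3) - F(0) = (sin(5)) - (-sin(4)) = sin(5) + sin(4).

sin(5) + sin(4)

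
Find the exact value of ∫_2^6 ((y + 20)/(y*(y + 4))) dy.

-4*log(5) + 9*log(3)

Factor the denominator: y**2 + 4*y = (y + 4)y.
Partial fractions: (y + 20)/(y*(y + 4)) = -4/(y + 4) + 5/y.
An antiderivative is F(y) = 5*log(y) - 4*log(y + 4).
Then F(6) - F(2) = (-4*log(5) + log(2) + 5*log(3)) - (log(2/81)) = -4*log(5) + 9*log(3).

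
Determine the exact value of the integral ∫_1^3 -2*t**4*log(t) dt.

Integrate by parts once (u = ln t, dv = -2*t**4 dt).
An antiderivative is F(t) = -2*t**5*(5*log(t) - 1)/25.
Then F(3) - F(1) = (486/25 - 486*log(3)/5) - (2/25) = 484/25 - 486*log(3)/5.

484/25 - 486*log(3)/5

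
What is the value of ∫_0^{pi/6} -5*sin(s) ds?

-5 + 5*sqrt(3)/2

An antiderivative is F(s) = 5*cos(s).
Then F(pi/6) - F(0) = (5*sqrt(3)/2) - (5) = -5 + 5*sqrt(3)/2.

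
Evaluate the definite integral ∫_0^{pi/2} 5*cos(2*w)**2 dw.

5*pi/4

Use the identity cos^2(2*w) = (1 + cos(4*w))/2.
An antiderivative is F(w) = 5*w/2 + 5*sin(4*w)/8.
Then F(pi/2) - F(0) = (5*pi/4) - (0) = 5*pi/4.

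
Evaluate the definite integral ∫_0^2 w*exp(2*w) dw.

1/4 + 3*exp(4)/4

Integrate by parts once (u = w, dv = exp(2*w) dw).
An antiderivative is F(w) = (2*w - 1)*exp(2*w)/4.
Then F(2) - F(0) = (3*exp(4)/4) - (-1/4) = 1/4 + 3*exp(4)/4.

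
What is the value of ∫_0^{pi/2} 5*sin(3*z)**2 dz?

5*pi/4

Use the identity sin^2(3*z) = (1 - cos(6*z))/2.
An antiderivative is F(z) = 5*z/2 - 5*sin(6*z)/12.
Then F(pi/2) - F(0) = (5*pi/4) - (0) = 5*pi/4.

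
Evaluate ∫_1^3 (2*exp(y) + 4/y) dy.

An antiderivative is F(y) = 2*exp(y) + 4*log(y).
Then F(3) - F(1) = (log(81) + 2*exp(3)) - (2*exp(1)) = -2*exp(1) + 4*log(3) + 2*exp(3).

-2*exp(1) + 4*log(3) + 2*exp(3)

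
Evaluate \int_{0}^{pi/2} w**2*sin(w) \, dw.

Integrate by parts twice (u = w^2, dv = sin(w) dw).
An antiderivative is F(w) = -w**2*cos(w) + 2*w*sin(w) + 2*cos(w).
Then F(pi/2) - F(0) = (pi) - (2) = -2 + pi.

-2 + pi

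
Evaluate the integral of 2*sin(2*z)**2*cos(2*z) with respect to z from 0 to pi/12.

Let u = sin(2*z), so du = 2*cos(2*z) dz. When z = 0, u = 0; when z = pi/12, u = 1/2.
The integral becomes ∫ u**2 du from 0 to 1/2, with antiderivative u**3/3.
Back in z: F(z) = sin(2*z)**3/3.
Then F(pi/12) - F(0) = (1/24) - (0) = 1/24.

1/24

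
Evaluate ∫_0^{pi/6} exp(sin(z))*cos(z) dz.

-1 + exp(1/2)

Let u = sin(z), so du = cos(z) dz. When z = 0, u = 0; when z = pi/6, u = 1/2.
The integral becomes ∫ exp(u) du from 0 to 1/2, with antiderivative exp(u).
Back in z: F(z) = exp(sin(z)).
Then F(pi/6) - F(0) = (exp(1/2)) - (1) = -1 + exp(1/2).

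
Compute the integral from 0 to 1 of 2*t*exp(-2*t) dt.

(-3 + exp(2))*exp(-2)/2

Integrate by parts once (u = t, dv = 2*exp(-2*t) dt).
An antiderivative is F(t) = (-2*t - 1)*exp(-2*t)/2.
Then F(1) - F(0) = (-3*exp(-2)/2) - (-1/2) = (-3 + exp(2))*exp(-2)/2.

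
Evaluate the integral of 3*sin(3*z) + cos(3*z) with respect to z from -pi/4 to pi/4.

An antiderivative is F(z) = sin(3*z)/3 - cos(3*z).
Then F(pi/4) - F(-pi/4) = (2*sqrt(2)/3) - (sqrt(2)/3) = sqrt(2)/3.

sqrt(2)/3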